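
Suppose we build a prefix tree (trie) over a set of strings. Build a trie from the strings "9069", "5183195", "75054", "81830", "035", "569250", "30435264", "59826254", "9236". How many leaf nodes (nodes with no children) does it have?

9

Leaves are exactly the stored words that no other stored word extends.
Those words: "035", "30435264", "5183195", "569250", "59826254", "75054", "81830", "9069", "9236"
Leaf count: 9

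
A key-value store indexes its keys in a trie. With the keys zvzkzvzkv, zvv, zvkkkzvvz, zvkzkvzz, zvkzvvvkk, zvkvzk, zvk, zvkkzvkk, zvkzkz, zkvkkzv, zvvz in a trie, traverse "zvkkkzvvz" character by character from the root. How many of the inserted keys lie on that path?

2

Traverse "zvkkkzvvz" character by character; count nodes along the way that are marked as word ends.
Prefixes of the query that are stored words: "zvk", "zvkkkzvvz"
Count: 2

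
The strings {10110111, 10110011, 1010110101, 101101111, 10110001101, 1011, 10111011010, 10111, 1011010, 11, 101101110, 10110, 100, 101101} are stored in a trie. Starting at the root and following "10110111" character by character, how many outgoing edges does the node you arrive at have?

2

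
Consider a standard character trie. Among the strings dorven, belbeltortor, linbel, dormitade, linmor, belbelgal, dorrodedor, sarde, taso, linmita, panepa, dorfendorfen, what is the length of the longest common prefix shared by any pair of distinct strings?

6

Equivalently: take the maximum, over all pairs, of their longest common prefix length.
"belbelgal" and "belbeltortor" agree on "belbel" (6 characters) before diverging; nothing deeper is shared.
Longest shared-prefix length: 6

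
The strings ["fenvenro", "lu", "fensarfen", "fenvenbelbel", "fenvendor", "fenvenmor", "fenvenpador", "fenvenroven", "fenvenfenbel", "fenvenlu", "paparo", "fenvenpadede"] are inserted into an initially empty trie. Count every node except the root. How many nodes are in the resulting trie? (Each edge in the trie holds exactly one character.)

For each word, the new-node count is its length minus the longest prefix already in the trie:
  "fenvenro" → 8 new (f, e, n, v, e, n, r, o)
  "lu" → 2 new (l, u)
  "fensarfen" → prefix "fen" already present; 6 new (s, a, r, f, e, n)
  "fenvenbelbel" → prefix "fenven" already present; 6 new (b, e, l, b, e, l)
  "fenvendor" → prefix "fenven" already present; 3 new (d, o, r)
  "fenvenmor" → prefix "fenven" already present; 3 new (m, o, r)
  "fenvenpador" → prefix "fenven" already present; 5 new (p, a, d, o, r)
  "fenvenroven" → prefix "fenvenro" already present; 3 new (v, e, n)
  "fenvenfenbel" → prefix "fenven" already present; 6 new (f, e, n, b, e, l)
  "fenvenlu" → prefix "fenven" already present; 2 new (l, u)
  "paparo" → 6 new (p, a, p, a, r, o)
  "fenvenpadede" → prefix "fenvenpad" already present; 3 new (e, d, e)
Total nodes = 8 + 2 + 6 + 6 + 3 + 3 + 5 + 3 + 6 + 2 + 6 + 3 = 53

53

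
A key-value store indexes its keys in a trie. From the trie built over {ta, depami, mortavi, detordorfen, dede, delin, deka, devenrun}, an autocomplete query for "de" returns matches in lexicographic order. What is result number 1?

DFS of the "de" subtree visits, in order: "dede", "deka", "delin", "depami", "detordorfen", "devenrun"
Position 1: dede

dede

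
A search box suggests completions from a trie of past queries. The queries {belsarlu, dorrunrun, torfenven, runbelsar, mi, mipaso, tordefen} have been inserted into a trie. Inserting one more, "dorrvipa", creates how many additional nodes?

4

"dorr" is already a path in the trie; the remaining "vipa" must be added.
So 8 − 4 = 4 new nodes.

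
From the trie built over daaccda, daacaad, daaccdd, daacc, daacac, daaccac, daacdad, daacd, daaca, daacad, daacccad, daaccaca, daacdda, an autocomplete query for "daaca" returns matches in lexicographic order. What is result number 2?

Words with prefix "daaca", in lexicographic order: "daaca", "daacaad", "daacac", "daacad"
The 2nd is daacaad.

daacaad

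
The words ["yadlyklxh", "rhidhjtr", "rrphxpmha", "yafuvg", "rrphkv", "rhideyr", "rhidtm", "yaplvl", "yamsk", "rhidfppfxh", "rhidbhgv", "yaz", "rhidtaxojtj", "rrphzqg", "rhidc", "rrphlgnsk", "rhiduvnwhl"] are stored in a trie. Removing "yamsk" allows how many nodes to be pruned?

3

A node on "yamsk"'s path can go only if nothing else ends at it or branches off below it.
The suffix "msk" (3 nodes) is used only by "yamsk"; the node for "ya" still has the child "d", so pruning stops there.
Nodes removed: 3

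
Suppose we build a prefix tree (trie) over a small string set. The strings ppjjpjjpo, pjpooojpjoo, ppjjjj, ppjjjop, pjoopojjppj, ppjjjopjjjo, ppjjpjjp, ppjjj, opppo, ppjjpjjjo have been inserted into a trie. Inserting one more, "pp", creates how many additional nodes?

0

Every character of "pp" already lies on an existing path (it is a prefix of some stored word).
No new nodes are needed: 0.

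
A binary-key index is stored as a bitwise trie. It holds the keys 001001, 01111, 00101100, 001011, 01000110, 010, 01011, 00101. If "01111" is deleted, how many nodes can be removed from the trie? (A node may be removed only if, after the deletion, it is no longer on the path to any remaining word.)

Walk "01111" from the leaf back toward the root, removing each node that no remaining word uses.
The suffix "111" (3 nodes) is used only by "01111"; the node for "01" still has the child "0", so pruning stops there.
Nodes removed: 3

3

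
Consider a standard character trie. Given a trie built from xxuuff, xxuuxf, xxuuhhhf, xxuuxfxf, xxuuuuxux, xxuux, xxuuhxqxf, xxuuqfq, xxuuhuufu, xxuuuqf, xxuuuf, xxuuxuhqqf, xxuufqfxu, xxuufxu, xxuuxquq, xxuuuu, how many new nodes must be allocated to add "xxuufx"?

Every character of "xxuufx" already lies on an existing path (it is a prefix of some stored word).
No new nodes are needed: 0.

0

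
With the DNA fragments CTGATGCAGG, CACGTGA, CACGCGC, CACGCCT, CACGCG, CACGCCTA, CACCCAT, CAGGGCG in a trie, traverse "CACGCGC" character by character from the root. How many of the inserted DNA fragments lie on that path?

2

Traverse "CACGCGC" character by character; count nodes along the way that are marked as word ends.
Prefixes of the query that are stored words: "CACGCG", "CACGCGC"
Count: 2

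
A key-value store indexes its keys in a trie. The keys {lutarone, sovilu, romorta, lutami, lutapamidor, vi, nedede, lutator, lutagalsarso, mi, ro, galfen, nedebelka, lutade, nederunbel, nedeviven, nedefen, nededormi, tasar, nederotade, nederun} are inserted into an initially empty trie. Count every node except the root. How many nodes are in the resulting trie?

92

Count nodes per top-level branch (shared prefixes stored once):
  'g'-branch (galfen): 6 nodes
  'l'-branch (lutade, lutagalsarso, lutami, lutapamidor, lutarone, lutator): 30 nodes
  'm'-branch (mi): 2 nodes
  'n'-branch (nedebelka, nedede, nededormi, nedefen, nederotade, nederun, nederunbel, nedeviven): 34 nodes
  'r'-branch (ro, romorta): 7 nodes
  's'-branch (sovilu): 6 nodes
  't'-branch (tasar): 5 nodes
  'v'-branch (vi): 2 nodes
Sum: 92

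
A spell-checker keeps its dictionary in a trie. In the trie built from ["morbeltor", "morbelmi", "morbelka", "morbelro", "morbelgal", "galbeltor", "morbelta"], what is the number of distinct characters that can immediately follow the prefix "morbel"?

Follow the path "morbel" to its node, then look at its outgoing edges.
Distinct next characters after "morbel": g, k, m, r, t.
That node has 5 child edges.

5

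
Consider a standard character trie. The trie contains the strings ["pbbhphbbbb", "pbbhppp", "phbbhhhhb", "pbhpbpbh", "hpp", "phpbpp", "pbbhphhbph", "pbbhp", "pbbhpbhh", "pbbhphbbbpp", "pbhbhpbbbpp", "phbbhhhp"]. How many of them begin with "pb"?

8

Filter for entries beginning with "pb":
Matches: "pbbhp", "pbbhpbhh", "pbbhphbbbb", "pbbhphbbbpp", "pbbhphhbph", "pbbhppp", "pbhbhpbbbpp", "pbhpbpbh"
Count: 8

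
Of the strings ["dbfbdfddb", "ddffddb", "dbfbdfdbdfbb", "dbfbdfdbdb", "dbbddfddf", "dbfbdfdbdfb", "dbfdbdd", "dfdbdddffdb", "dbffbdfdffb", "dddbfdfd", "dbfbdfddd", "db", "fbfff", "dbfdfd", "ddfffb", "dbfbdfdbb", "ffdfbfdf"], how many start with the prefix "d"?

15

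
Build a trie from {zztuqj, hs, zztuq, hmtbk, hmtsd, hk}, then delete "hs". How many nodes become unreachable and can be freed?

1

Walk "hs" from the leaf back toward the root, removing each node that no remaining word uses.
The suffix "s" (1 node) is used only by "hs"; the node for "h" still has the child "m", so pruning stops there.
Nodes removed: 1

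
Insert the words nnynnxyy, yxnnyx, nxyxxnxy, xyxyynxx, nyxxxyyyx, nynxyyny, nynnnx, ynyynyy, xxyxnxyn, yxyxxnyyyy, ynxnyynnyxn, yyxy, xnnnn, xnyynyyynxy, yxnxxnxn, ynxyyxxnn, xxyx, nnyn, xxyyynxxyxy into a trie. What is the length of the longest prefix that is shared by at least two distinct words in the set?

4

The deepest shared node is where two words last agree before diverging.
"nnyn" and "nnynnxyy" agree on "nnyn" (4 characters) before diverging; nothing deeper is shared.
Longest shared-prefix length: 4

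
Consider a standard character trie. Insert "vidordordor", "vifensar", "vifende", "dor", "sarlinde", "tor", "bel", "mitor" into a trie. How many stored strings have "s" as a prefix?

1

Walk to "s"; the words in its subtree are exactly those with that prefix.
Words under "s": sarlinde
Count: 1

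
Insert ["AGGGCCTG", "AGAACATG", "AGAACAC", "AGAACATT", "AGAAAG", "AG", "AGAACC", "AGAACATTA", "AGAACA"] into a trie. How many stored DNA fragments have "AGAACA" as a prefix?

Walk to "AGAACA"; the words in its subtree are exactly those with that prefix.
Matches: "AGAACA", "AGAACAC", "AGAACATG", "AGAACATT", "AGAACATTA"
Count: 5

5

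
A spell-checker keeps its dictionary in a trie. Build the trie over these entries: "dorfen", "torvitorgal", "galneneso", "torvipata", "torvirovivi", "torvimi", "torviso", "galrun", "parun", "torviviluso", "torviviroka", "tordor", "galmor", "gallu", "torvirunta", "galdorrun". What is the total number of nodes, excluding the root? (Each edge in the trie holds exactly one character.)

76

Count nodes per top-level branch (shared prefixes stored once):
  'd'-branch (dorfen): 6 nodes
  'g'-branch (galdorrun, gallu, galmor, galneneso, galrun): 23 nodes
  'p'-branch (parun): 5 nodes
  't'-branch (tordor, torvimi, torvipata, torvirovivi, torvirunta, torviso, torvitorgal, torviviluso, torviviroka): 42 nodes
Sum: 76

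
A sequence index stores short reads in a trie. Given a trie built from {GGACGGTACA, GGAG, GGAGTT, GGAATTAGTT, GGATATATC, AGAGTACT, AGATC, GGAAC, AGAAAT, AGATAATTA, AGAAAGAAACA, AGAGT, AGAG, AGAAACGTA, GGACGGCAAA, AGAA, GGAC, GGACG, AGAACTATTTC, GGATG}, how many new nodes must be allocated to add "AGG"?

Walking "AGG" from the root, the first 2 characters ("AG") follow existing edges; "G" is the first miss.
New nodes needed: |"AGG"| − 2 = 3 − 2 = 1.

1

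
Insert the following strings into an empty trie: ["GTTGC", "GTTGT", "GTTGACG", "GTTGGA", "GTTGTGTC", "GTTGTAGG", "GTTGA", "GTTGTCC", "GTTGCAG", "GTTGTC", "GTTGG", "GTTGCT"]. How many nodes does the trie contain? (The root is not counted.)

For each word, the new-node count is its length minus the longest prefix already in the trie:
  "GTTGC" → 5 new (G, T, T, G, C)
  "GTTGT" → prefix "GTTG" already present; 1 new (T)
  "GTTGACG" → prefix "GTTG" already present; 3 new (A, C, G)
  "GTTGGA" → prefix "GTTG" already present; 2 new (G, A)
  "GTTGTGTC" → prefix "GTTGT" already present; 3 new (G, T, C)
  "GTTGTAGG" → prefix "GTTGT" already present; 3 new (A, G, G)
  "GTTGA" → prefix "GTTGA" already present; 0 new (none)
  "GTTGTCC" → prefix "GTTGT" already present; 2 new (C, C)
  "GTTGCAG" → prefix "GTTGC" already present; 2 new (A, G)
  "GTTGTC" → prefix "GTTGTC" already present; 0 new (none)
  "GTTGG" → prefix "GTTGG" already present; 0 new (none)
  "GTTGCT" → prefix "GTTGC" already present; 1 new (T)
Total nodes = 5 + 1 + 3 + 2 + 3 + 3 + 0 + 2 + 2 + 0 + 0 + 1 = 22

22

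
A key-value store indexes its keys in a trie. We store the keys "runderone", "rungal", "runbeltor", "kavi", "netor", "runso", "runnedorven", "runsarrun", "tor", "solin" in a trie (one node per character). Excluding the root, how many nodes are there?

50

Count nodes per top-level branch (shared prefixes stored once):
  'k'-branch (kavi): 4 nodes
  'n'-branch (netor): 5 nodes
  'r'-branch (runbeltor, runderone, rungal, runnedorven, runsarrun, runso): 33 nodes
  's'-branch (solin): 5 nodes
  't'-branch (tor): 3 nodes
Sum: 50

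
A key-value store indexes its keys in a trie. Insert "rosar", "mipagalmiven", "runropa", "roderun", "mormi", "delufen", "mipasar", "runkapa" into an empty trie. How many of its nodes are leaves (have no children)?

8

A leaf is a node with no children — equivalently, the end of a word that is not a proper prefix of any other stored word.
Those words: "delufen", "mipagalmiven", "mipasar", "mormi", "roderun", "rosar", "runkapa", "runropa"
Leaf count: 8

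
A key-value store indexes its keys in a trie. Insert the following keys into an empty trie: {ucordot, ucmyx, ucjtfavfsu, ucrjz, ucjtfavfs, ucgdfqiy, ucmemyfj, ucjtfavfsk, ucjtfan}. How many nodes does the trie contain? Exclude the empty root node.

34

Count nodes per top-level branch (shared prefixes stored once):
  'u'-branch (ucgdfqiy, ucjtfan, ucjtfavfs, ucjtfavfsk, ucjtfavfsu, ucmemyfj, ucmyx, ucordot, ucrjz): 34 nodes
Sum: 34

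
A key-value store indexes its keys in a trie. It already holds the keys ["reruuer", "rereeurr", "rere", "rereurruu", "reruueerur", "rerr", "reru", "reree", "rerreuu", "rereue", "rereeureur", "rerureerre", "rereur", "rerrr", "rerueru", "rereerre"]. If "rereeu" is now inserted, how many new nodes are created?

0

"rereeu" is already a full path in the trie; only an end-marker is added.
No new nodes are needed: 0.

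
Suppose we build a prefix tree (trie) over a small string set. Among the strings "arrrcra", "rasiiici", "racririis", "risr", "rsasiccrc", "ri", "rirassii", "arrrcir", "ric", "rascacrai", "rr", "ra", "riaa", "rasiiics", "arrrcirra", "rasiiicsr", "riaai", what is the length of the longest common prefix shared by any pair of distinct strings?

Look for the deepest trie node that still has at least two words in its subtree.
"rasiiics" and "rasiiicsr" agree on "rasiiics" (8 characters) before diverging; nothing deeper is shared.
Longest shared-prefix length: 8

8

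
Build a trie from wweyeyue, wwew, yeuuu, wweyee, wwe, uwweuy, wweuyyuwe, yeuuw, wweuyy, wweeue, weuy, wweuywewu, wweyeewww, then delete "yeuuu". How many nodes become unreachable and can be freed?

1

After clearing the end-marker at "yeuuu", prune upward until reaching a node still needed by another word.
The suffix "u" (1 node) is used only by "yeuuu"; the node for "yeuu" still has the child "w", so pruning stops there.
Nodes removed: 1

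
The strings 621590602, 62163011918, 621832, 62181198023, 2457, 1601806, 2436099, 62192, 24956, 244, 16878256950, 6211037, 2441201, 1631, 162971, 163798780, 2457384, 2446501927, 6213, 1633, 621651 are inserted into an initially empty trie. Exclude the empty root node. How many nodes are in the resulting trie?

92

Trace insertions, counting only characters that open a new branch:
  "621590602" → 9 new (6, 2, 1, 5, 9, 0, 6, 0, 2)
  "62163011918" → prefix "621" already present; 8 new (6, 3, 0, 1, 1, 9, 1, 8)
  "621832" → prefix "621" already present; 3 new (8, 3, 2)
  "62181198023" → prefix "6218" already present; 7 new (1, 1, 9, 8, 0, 2, 3)
  "2457" → 4 new (2, 4, 5, 7)
  "1601806" → 7 new (1, 6, 0, 1, 8, 0, 6)
  "2436099" → prefix "24" already present; 5 new (3, 6, 0, 9, 9)
  "62192" → prefix "621" already present; 2 new (9, 2)
  "24956" → prefix "24" already present; 3 new (9, 5, 6)
  "244" → prefix "24" already present; 1 new (4)
  "16878256950" → prefix "16" already present; 9 new (8, 7, 8, 2, 5, 6, 9, 5, 0)
  "6211037" → prefix "621" already present; 4 new (1, 0, 3, 7)
  "2441201" → prefix "244" already present; 4 new (1, 2, 0, 1)
  "1631" → prefix "16" already present; 2 new (3, 1)
  "162971" → prefix "16" already present; 4 new (2, 9, 7, 1)
  "163798780" → prefix "163" already present; 6 new (7, 9, 8, 7, 8, 0)
  "2457384" → prefix "2457" already present; 3 new (3, 8, 4)
  "2446501927" → prefix "244" already present; 7 new (6, 5, 0, 1, 9, 2, 7)
  "6213" → prefix "621" already present; 1 new (3)
  "1633" → prefix "163" already present; 1 new (3)
  "621651" → prefix "6216" already present; 2 new (5, 1)
Total nodes = 9 + 8 + 3 + 7 + 4 + 7 + 5 + 2 + 3 + 1 + 9 + 4 + 4 + 2 + 4 + 6 + 3 + 7 + 1 + 1 + 2 = 92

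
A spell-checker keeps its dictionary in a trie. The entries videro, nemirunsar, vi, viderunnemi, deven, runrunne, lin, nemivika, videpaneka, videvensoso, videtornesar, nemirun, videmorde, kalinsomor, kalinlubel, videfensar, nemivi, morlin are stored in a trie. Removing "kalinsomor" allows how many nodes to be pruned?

A node on "kalinsomor"'s path can go only if nothing else ends at it or branches off below it.
The suffix "somor" (5 nodes) is used only by "kalinsomor"; the node for "kalin" still has the child "l", so pruning stops there.
Nodes removed: 5

5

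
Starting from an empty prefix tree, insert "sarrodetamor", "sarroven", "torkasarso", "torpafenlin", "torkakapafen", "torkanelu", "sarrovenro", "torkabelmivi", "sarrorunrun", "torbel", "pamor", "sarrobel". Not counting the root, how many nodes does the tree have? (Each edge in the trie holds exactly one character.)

Insert word by word; a character creates a node only if that edge doesn't already exist:
  "sarrodetamor" → 12 new (s, a, r, r, o, d, e, t, a, m, o, r)
  "sarroven" → prefix "sarro" already present; 3 new (v, e, n)
  "torkasarso" → 10 new (t, o, r, k, a, s, a, r, s, o)
  "torpafenlin" → prefix "tor" already present; 8 new (p, a, f, e, n, l, i, n)
  "torkakapafen" → prefix "torka" already present; 7 new (k, a, p, a, f, e, n)
  "torkanelu" → prefix "torka" already present; 4 new (n, e, l, u)
  "sarrovenro" → prefix "sarroven" already present; 2 new (r, o)
  "torkabelmivi" → prefix "torka" already present; 7 new (b, e, l, m, i, v, i)
  "sarrorunrun" → prefix "sarro" already present; 6 new (r, u, n, r, u, n)
  "torbel" → prefix "tor" already present; 3 new (b, e, l)
  "pamor" → 5 new (p, a, m, o, r)
  "sarrobel" → prefix "sarro" already present; 3 new (b, e, l)
Total nodes = 12 + 3 + 10 + 8 + 7 + 4 + 2 + 7 + 6 + 3 + 5 + 3 = 70

70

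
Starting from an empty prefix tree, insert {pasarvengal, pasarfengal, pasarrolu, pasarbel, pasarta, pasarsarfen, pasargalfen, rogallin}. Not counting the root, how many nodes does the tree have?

46

Count nodes per top-level branch (shared prefixes stored once):
  'p'-branch (pasarbel, pasarfengal, pasargalfen, pasarrolu, pasarsarfen, pasarta, pasarvengal): 38 nodes
  'r'-branch (rogallin): 8 nodes
Sum: 46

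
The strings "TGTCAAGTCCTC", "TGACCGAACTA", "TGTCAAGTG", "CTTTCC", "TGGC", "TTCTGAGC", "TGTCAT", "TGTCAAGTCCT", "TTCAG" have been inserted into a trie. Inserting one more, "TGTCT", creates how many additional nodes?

Walking "TGTCT" from the root, the first 4 characters ("TGTC") follow existing edges; "T" is the first miss.
Each of the 1 remaining characters creates one node.

1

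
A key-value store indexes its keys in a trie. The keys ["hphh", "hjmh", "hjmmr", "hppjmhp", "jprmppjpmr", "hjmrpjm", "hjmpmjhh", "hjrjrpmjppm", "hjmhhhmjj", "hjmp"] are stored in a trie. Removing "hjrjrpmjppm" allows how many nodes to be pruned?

Walk "hjrjrpmjppm" from the leaf back toward the root, removing each node that no remaining word uses.
The suffix "rjrpmjppm" (9 nodes) is used only by "hjrjrpmjppm"; the node for "hj" still has the child "m", so pruning stops there.
Nodes removed: 9

9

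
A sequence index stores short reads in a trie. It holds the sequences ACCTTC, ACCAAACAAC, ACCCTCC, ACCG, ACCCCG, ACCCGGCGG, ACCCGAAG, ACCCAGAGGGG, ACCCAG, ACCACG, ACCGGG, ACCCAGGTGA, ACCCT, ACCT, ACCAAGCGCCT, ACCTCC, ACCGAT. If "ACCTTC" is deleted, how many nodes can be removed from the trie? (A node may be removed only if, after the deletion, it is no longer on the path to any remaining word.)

2

Walk "ACCTTC" from the leaf back toward the root, removing each node that no remaining word uses.
The suffix "TC" (2 nodes) is used only by "ACCTTC"; the node for "ACCT" still has the child "C", so pruning stops there.
Nodes removed: 2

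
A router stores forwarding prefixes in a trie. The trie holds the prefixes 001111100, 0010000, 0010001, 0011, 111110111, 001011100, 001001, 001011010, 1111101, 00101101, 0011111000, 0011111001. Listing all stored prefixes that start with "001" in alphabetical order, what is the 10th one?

Words with prefix "001", in lexicographic order: "0010000", "0010001", "001001", "00101101", "001011010", "001011100", "0011", "001111100", "0011111000", "0011111001"
The 10th is 0011111001.

0011111001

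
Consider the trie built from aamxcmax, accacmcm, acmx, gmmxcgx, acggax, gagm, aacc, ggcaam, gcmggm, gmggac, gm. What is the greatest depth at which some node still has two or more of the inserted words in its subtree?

Look for the deepest trie node that still has at least two words in its subtree.
"aacc" and "aamxcmax" agree on "aa" (2 characters) before diverging; nothing deeper is shared.
Longest shared-prefix length: 2

2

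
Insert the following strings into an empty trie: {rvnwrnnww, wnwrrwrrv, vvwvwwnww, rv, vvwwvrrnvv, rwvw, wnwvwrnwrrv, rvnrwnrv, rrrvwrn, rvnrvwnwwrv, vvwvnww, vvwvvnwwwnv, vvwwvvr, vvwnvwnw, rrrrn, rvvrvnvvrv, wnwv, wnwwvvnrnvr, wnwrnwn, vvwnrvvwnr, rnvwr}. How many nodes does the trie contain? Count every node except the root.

111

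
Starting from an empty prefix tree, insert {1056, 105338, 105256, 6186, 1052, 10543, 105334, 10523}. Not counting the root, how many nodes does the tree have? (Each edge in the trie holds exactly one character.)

Count nodes per top-level branch (shared prefixes stored once):
  '1'-branch (1052, 10523, 105256, 105334, 105338, 10543, 1056): 14 nodes
  '6'-branch (6186): 4 nodes
Sum: 18

18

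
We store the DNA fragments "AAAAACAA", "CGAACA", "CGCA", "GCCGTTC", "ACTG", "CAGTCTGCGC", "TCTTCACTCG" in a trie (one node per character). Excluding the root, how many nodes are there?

Trace insertions, counting only characters that open a new branch:
  "AAAAACAA" → 8 new (A, A, A, A, A, C, A, A)
  "CGAACA" → 6 new (C, G, A, A, C, A)
  "CGCA" → prefix "CG" already present; 2 new (C, A)
  "GCCGTTC" → 7 new (G, C, C, G, T, T, C)
  "ACTG" → prefix "A" already present; 3 new (C, T, G)
  "CAGTCTGCGC" → prefix "C" already present; 9 new (A, G, T, C, T, G, C, G, C)
  "TCTTCACTCG" → 10 new (T, C, T, T, C, A, C, T, C, G)
Total nodes = 8 + 6 + 2 + 7 + 3 + 9 + 10 = 45

45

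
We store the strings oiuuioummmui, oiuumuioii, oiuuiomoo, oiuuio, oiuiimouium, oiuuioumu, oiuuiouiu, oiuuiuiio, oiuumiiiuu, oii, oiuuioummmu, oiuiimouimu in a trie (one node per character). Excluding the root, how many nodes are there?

For each word, the new-node count is its length minus the longest prefix already in the trie:
  "oiuuioummmui" → 12 new (o, i, u, u, i, o, u, m, m, m, u, i)
  "oiuumuioii" → prefix "oiuu" already present; 6 new (m, u, i, o, i, i)
  "oiuuiomoo" → prefix "oiuuio" already present; 3 new (m, o, o)
  "oiuuio" → prefix "oiuuio" already present; 0 new (none)
  "oiuiimouium" → prefix "oiu" already present; 8 new (i, i, m, o, u, i, u, m)
  "oiuuioumu" → prefix "oiuuioum" already present; 1 new (u)
  "oiuuiouiu" → prefix "oiuuiou" already present; 2 new (i, u)
  "oiuuiuiio" → prefix "oiuui" already present; 4 new (u, i, i, o)
  "oiuumiiiuu" → prefix "oiuum" already present; 5 new (i, i, i, u, u)
  "oii" → prefix "oi" already present; 1 new (i)
  "oiuuioummmu" → prefix "oiuuioummmu" already present; 0 new (none)
  "oiuiimouimu" → prefix "oiuiimoui" already present; 2 new (m, u)
Total nodes = 12 + 6 + 3 + 0 + 8 + 1 + 2 + 4 + 5 + 1 + 0 + 2 = 44

44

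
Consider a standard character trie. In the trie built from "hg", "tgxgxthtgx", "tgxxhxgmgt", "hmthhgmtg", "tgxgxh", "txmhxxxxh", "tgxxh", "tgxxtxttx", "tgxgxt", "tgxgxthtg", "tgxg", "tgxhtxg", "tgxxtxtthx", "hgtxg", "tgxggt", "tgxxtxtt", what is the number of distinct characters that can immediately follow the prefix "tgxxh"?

Walk "tgxxh" from the root, arriving at one node.
Distinct next characters after "tgxxh": x.
That node has 1 child edge.

1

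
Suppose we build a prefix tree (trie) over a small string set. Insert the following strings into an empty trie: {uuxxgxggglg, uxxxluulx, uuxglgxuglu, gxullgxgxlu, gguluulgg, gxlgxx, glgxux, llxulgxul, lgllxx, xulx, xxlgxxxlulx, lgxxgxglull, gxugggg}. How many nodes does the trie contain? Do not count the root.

Count nodes per top-level branch (shared prefixes stored once):
  'g'-branch (gguluulgg, glgxux, gxlgxx, gxugggg, gxullgxgxlu): 32 nodes
  'l'-branch (lgllxx, lgxxgxglull, llxulgxul): 23 nodes
  'u'-branch (uuxglgxuglu, uuxxgxggglg, uxxxluulx): 27 nodes
  'x'-branch (xulx, xxlgxxxlulx): 14 nodes
Sum: 96

96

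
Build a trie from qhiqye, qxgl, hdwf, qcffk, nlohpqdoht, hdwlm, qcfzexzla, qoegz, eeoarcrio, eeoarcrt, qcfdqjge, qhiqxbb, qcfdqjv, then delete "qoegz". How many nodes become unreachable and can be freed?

4

A node on "qoegz"'s path can go only if nothing else ends at it or branches off below it.
The suffix "oegz" (4 nodes) is used only by "qoegz"; the node for "q" still has the child "h", so pruning stops there.
Nodes removed: 4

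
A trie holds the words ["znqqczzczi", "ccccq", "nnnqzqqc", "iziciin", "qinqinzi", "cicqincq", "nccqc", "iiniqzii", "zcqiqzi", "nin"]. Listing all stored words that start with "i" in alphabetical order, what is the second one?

Words with prefix "i", in lexicographic order: "iiniqzii", "iziciin"
Position 2: iziciin

iziciin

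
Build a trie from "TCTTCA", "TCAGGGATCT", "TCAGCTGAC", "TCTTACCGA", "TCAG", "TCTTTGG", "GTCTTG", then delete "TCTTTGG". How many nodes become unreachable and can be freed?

3

A node on "TCTTTGG"'s path can go only if nothing else ends at it or branches off below it.
The suffix "TGG" (3 nodes) is used only by "TCTTTGG"; the node for "TCTT" still has the child "C", so pruning stops there.
Nodes removed: 3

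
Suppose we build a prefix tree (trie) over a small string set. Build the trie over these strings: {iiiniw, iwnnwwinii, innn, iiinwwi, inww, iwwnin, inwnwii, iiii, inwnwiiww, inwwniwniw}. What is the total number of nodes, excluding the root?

40

Trie structure (* marks end of a word):
(root)
└─ i
   ├─ i
   │  └─ i
   │     ├─ i *
   │     └─ n
   │        ├─ i
   │        │  └─ w *
   │        └─ w
   │           └─ w
   │              └─ i *
   ├─ n
   │  ├─ n
   │  │  └─ n *
   │  └─ w
   │     ├─ n
   │     │  └─ w
   │     │     └─ i
   │     │        └─ i *
   │     │           └─ w
   │     │              └─ w *
   │     └─ w *
   │        └─ n
   │           └─ i
   │              └─ w
   │                 └─ n
   │                    └─ i
   │                       └─ w *
   └─ w
      ├─ n
      │  └─ n
      │     └─ w
      │        └─ w
      │           └─ i
      │              └─ n
      │                 └─ i
      │                    └─ i *
      └─ w
         └─ n
            └─ i
               └─ n *
Counting every labelled node above: 40.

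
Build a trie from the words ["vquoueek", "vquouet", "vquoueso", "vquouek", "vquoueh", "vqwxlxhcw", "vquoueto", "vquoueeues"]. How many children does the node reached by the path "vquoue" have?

5

Follow the path "vquoue" to its node, then look at its outgoing edges.
Distinct next characters after "vquoue": e, h, k, s, t.
That node has 5 child edges.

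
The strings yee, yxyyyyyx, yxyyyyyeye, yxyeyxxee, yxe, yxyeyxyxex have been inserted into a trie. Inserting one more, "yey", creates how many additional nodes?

1

The longest prefix of "yey" already in the trie is "ye" (length 2).
Each of the 1 remaining characters creates one node.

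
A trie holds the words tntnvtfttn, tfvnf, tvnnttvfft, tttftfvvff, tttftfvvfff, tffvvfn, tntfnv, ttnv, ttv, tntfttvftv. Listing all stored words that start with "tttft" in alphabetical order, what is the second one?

Filter for "tttft…" and sort: "tttftfvvff", "tttftfvvfff"
Position 2: tttftfvvfff

tttftfvvfff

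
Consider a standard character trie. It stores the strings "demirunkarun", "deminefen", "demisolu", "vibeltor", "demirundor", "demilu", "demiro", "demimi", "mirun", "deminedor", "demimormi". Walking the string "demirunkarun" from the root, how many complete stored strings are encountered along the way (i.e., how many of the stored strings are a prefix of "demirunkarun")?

1

Walk "demirunkarun" from the root; an end-of-word marker is hit whenever a stored word is a prefix of "demirunkarun".
Prefixes of the query that are stored words: "demirunkarun"
Count: 1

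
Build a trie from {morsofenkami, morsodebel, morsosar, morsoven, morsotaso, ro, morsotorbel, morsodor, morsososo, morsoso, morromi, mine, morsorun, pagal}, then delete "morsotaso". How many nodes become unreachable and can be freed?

Walk "morsotaso" from the leaf back toward the root, removing each node that no remaining word uses.
The suffix "aso" (3 nodes) is used only by "morsotaso"; the node for "morsot" still has the child "o", so pruning stops there.
Nodes removed: 3

3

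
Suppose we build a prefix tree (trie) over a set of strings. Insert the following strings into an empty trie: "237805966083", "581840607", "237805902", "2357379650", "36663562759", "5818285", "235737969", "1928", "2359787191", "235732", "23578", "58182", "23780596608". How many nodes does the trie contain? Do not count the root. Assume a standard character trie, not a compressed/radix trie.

59

Trace insertions, counting only characters that open a new branch:
  "237805966083" → 12 new (2, 3, 7, 8, 0, 5, 9, 6, 6, 0, 8, 3)
  "581840607" → 9 new (5, 8, 1, 8, 4, 0, 6, 0, 7)
  "237805902" → prefix "2378059" already present; 2 new (0, 2)
  "2357379650" → prefix "23" already present; 8 new (5, 7, 3, 7, 9, 6, 5, 0)
  "36663562759" → 11 new (3, 6, 6, 6, 3, 5, 6, 2, 7, 5, 9)
  "5818285" → prefix "5818" already present; 3 new (2, 8, 5)
  "235737969" → prefix "23573796" already present; 1 new (9)
  "1928" → 4 new (1, 9, 2, 8)
  "2359787191" → prefix "235" already present; 7 new (9, 7, 8, 7, 1, 9, 1)
  "235732" → prefix "23573" already present; 1 new (2)
  "23578" → prefix "2357" already present; 1 new (8)
  "58182" → prefix "58182" already present; 0 new (none)
  "23780596608" → prefix "23780596608" already present; 0 new (none)
Total nodes = 12 + 9 + 2 + 8 + 11 + 3 + 1 + 4 + 7 + 1 + 1 + 0 + 0 = 59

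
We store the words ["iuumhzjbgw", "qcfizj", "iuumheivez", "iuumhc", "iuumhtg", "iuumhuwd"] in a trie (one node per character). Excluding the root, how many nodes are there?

27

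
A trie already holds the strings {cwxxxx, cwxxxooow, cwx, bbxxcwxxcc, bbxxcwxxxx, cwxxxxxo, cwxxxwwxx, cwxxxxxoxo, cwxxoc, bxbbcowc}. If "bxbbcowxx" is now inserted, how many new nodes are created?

"bxbbcow" is already a path in the trie; the remaining "xx" must be added.
New nodes needed: |"bxbbcowxx"| − 7 = 9 − 7 = 2.

2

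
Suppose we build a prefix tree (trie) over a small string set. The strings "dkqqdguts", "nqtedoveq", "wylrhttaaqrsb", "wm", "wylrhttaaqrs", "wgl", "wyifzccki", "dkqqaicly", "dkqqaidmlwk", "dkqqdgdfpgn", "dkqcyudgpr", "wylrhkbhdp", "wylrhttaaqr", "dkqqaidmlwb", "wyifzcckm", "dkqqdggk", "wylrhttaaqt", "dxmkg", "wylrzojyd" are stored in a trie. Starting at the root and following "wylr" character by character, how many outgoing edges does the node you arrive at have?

2

The children of the "wylr" node are the distinct next characters among strings starting with "wylr".
Distinct next characters after "wylr": h, z.
That node has 2 child edges.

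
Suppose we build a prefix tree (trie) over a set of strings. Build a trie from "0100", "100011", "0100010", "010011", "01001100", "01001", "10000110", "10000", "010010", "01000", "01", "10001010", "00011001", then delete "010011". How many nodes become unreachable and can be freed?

0

After clearing the end-marker at "010011", prune upward until reaching a node still needed by another word.
Every node on "010011" is still needed (e.g. by "01001100"), so nothing is freed.
Nodes removed: 0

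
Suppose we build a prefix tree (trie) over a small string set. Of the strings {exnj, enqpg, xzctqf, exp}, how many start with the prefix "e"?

Filter for entries beginning with "e":
Matches: "enqpg", "exnj", "exp"
Count: 3

3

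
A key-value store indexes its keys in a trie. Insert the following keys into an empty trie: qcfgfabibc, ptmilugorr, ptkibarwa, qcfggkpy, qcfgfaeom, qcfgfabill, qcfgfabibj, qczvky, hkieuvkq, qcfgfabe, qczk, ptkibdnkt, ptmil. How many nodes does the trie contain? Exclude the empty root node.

Count nodes per top-level branch (shared prefixes stored once):
  'h'-branch (hkieuvkq): 8 nodes
  'p'-branch (ptkibarwa, ptkibdnkt, ptmil, ptmilugorr): 21 nodes
  'q'-branch (qcfgfabe, qcfgfabibc, qcfgfabibj, qcfgfabill, qcfgfaeom, qcfggkpy, qczk, qczvky): 26 nodes
Sum: 55

55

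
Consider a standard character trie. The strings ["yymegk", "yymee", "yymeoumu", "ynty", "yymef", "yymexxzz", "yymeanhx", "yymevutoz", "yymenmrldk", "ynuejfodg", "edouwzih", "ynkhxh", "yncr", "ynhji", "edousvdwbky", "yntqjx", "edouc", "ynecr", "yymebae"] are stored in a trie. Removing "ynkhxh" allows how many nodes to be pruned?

4

After clearing the end-marker at "ynkhxh", prune upward until reaching a node still needed by another word.
The suffix "khxh" (4 nodes) is used only by "ynkhxh"; the node for "yn" still has the child "t", so pruning stops there.
Nodes removed: 4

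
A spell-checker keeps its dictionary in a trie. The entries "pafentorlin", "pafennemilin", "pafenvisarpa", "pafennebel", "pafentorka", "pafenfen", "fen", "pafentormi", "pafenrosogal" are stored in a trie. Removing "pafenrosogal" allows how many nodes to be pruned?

7

After clearing the end-marker at "pafenrosogal", prune upward until reaching a node still needed by another word.
The suffix "rosogal" (7 nodes) is used only by "pafenrosogal"; the node for "pafen" still has the child "t", so pruning stops there.
Nodes removed: 7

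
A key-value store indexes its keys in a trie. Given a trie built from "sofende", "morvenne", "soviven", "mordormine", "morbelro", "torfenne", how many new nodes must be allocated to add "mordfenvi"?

5

"mord" is already a path in the trie; the remaining "fenvi" must be added.
New nodes needed: |"mordfenvi"| − 4 = 9 − 4 = 5.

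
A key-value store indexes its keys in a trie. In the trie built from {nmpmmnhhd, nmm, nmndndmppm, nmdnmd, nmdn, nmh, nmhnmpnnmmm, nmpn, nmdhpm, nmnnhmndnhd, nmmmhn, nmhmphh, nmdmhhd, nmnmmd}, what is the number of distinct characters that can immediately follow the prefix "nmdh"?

1

The children of the "nmdh" node are the distinct next characters among strings starting with "nmdh".
Distinct next characters after "nmdh": p.
That node has 1 child edge.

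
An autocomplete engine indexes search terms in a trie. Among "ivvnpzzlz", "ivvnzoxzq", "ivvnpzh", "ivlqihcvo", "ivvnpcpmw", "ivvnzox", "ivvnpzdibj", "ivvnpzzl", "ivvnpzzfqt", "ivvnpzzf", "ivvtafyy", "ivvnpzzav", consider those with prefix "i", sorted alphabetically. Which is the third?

ivvnpzdibj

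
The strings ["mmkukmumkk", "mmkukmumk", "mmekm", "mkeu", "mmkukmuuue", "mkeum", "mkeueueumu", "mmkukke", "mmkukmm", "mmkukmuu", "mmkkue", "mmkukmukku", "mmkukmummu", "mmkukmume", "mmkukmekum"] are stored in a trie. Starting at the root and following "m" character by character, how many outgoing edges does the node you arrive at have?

Walk "m" from the root, arriving at one node.
Characters that immediately follow "m" among the stored strings: {k, m}.
That node has 2 child edges.

2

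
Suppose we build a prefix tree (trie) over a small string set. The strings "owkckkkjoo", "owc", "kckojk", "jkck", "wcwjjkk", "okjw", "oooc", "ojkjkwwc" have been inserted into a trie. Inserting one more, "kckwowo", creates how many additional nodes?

4

"kck" is already a path in the trie; the remaining "wowo" must be added.
Each of the 4 remaining characters creates one node.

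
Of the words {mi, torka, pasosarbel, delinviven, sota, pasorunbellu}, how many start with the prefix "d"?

1

Filter for entries beginning with "d":
Matches: "delinviven"
Count: 1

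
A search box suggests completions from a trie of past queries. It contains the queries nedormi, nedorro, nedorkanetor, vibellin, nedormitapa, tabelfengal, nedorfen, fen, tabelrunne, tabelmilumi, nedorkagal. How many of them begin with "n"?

Filter for entries beginning with "n":
Matches: "nedorfen", "nedorkagal", "nedorkanetor", "nedormi", "nedormitapa", "nedorro"
Count: 6

6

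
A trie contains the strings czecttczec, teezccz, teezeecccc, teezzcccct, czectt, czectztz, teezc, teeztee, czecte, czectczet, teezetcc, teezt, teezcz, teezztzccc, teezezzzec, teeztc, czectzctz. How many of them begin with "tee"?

Walk to "tee"; the words in its subtree are exactly those with that prefix.
Matches: "teezc", "teezccz", "teezcz", "teezeecccc", "teezetcc", "teezezzzec", "teezt", "teeztc", "teeztee", "teezzcccct", "teezztzccc"
Count: 11

11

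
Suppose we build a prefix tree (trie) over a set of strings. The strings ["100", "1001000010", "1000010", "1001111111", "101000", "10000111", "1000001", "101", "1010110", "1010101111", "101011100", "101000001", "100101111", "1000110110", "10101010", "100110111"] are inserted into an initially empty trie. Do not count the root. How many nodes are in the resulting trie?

Insert word by word; a character creates a node only if that edge doesn't already exist:
  "100" → 3 new (1, 0, 0)
  "1001000010" → prefix "100" already present; 7 new (1, 0, 0, 0, 0, 1, 0)
  "1000010" → prefix "100" already present; 4 new (0, 0, 1, 0)
  "1001111111" → prefix "1001" already present; 6 new (1, 1, 1, 1, 1, 1)
  "101000" → prefix "10" already present; 4 new (1, 0, 0, 0)
  "10000111" → prefix "100001" already present; 2 new (1, 1)
  "1000001" → prefix "10000" already present; 2 new (0, 1)
  "101" → prefix "101" already present; 0 new (none)
  "1010110" → prefix "1010" already present; 3 new (1, 1, 0)
  "1010101111" → prefix "10101" already present; 5 new (0, 1, 1, 1, 1)
  "101011100" → prefix "101011" already present; 3 new (1, 0, 0)
  "101000001" → prefix "101000" already present; 3 new (0, 0, 1)
  "100101111" → prefix "10010" already present; 4 new (1, 1, 1, 1)
  "1000110110" → prefix "1000" already present; 6 new (1, 1, 0, 1, 1, 0)
  "10101010" → prefix "1010101" already present; 1 new (0)
  "100110111" → prefix "10011" already present; 4 new (0, 1, 1, 1)
Total nodes = 3 + 7 + 4 + 6 + 4 + 2 + 2 + 0 + 3 + 5 + 3 + 3 + 4 + 6 + 1 + 4 = 57

57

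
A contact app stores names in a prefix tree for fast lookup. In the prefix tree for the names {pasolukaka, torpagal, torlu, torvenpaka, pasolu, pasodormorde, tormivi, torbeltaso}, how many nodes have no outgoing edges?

7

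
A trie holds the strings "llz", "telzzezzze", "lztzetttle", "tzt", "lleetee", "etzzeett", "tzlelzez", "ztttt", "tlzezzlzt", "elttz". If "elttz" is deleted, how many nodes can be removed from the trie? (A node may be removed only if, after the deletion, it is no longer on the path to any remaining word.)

Walk "elttz" from the leaf back toward the root, removing each node that no remaining word uses.
The suffix "lttz" (4 nodes) is used only by "elttz"; the node for "e" still has the child "t", so pruning stops there.
Nodes removed: 4

4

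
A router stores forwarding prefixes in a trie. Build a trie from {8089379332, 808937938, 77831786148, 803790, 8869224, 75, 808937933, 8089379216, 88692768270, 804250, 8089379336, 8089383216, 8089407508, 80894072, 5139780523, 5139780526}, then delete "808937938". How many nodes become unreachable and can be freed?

1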